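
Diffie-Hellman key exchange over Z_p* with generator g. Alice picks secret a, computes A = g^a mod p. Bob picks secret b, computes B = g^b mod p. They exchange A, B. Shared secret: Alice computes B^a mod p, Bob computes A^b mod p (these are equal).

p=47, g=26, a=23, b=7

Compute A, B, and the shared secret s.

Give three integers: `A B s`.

Answer: 46 10 46

Derivation:
A = 26^23 mod 47  (bits of 23 = 10111)
  bit 0 = 1: r = r^2 * 26 mod 47 = 1^2 * 26 = 1*26 = 26
  bit 1 = 0: r = r^2 mod 47 = 26^2 = 18
  bit 2 = 1: r = r^2 * 26 mod 47 = 18^2 * 26 = 42*26 = 11
  bit 3 = 1: r = r^2 * 26 mod 47 = 11^2 * 26 = 27*26 = 44
  bit 4 = 1: r = r^2 * 26 mod 47 = 44^2 * 26 = 9*26 = 46
  -> A = 46
B = 26^7 mod 47  (bits of 7 = 111)
  bit 0 = 1: r = r^2 * 26 mod 47 = 1^2 * 26 = 1*26 = 26
  bit 1 = 1: r = r^2 * 26 mod 47 = 26^2 * 26 = 18*26 = 45
  bit 2 = 1: r = r^2 * 26 mod 47 = 45^2 * 26 = 4*26 = 10
  -> B = 10
s = B^a = 10^23 mod 47  (bits of 23 = 10111)
  bit 0 = 1: r = r^2 * 10 mod 47 = 1^2 * 10 = 1*10 = 10
  bit 1 = 0: r = r^2 mod 47 = 10^2 = 6
  bit 2 = 1: r = r^2 * 10 mod 47 = 6^2 * 10 = 36*10 = 31
  bit 3 = 1: r = r^2 * 10 mod 47 = 31^2 * 10 = 21*10 = 22
  bit 4 = 1: r = r^2 * 10 mod 47 = 22^2 * 10 = 14*10 = 46
  -> s = B^a = 46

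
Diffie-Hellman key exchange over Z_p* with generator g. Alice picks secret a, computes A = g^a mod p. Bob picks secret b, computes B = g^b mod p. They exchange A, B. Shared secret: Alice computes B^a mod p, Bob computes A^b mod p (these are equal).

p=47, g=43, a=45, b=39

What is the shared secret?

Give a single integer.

A = 43^45 mod 47  (bits of 45 = 101101)
  bit 0 = 1: r = r^2 * 43 mod 47 = 1^2 * 43 = 1*43 = 43
  bit 1 = 0: r = r^2 mod 47 = 43^2 = 16
  bit 2 = 1: r = r^2 * 43 mod 47 = 16^2 * 43 = 21*43 = 10
  bit 3 = 1: r = r^2 * 43 mod 47 = 10^2 * 43 = 6*43 = 23
  bit 4 = 0: r = r^2 mod 47 = 23^2 = 12
  bit 5 = 1: r = r^2 * 43 mod 47 = 12^2 * 43 = 3*43 = 35
  -> A = 35
B = 43^39 mod 47  (bits of 39 = 100111)
  bit 0 = 1: r = r^2 * 43 mod 47 = 1^2 * 43 = 1*43 = 43
  bit 1 = 0: r = r^2 mod 47 = 43^2 = 16
  bit 2 = 0: r = r^2 mod 47 = 16^2 = 21
  bit 3 = 1: r = r^2 * 43 mod 47 = 21^2 * 43 = 18*43 = 22
  bit 4 = 1: r = r^2 * 43 mod 47 = 22^2 * 43 = 14*43 = 38
  bit 5 = 1: r = r^2 * 43 mod 47 = 38^2 * 43 = 34*43 = 5
  -> B = 5
s = B^a = 5^45 mod 47  (bits of 45 = 101101)
  bit 0 = 1: r = r^2 * 5 mod 47 = 1^2 * 5 = 1*5 = 5
  bit 1 = 0: r = r^2 mod 47 = 5^2 = 25
  bit 2 = 1: r = r^2 * 5 mod 47 = 25^2 * 5 = 14*5 = 23
  bit 3 = 1: r = r^2 * 5 mod 47 = 23^2 * 5 = 12*5 = 13
  bit 4 = 0: r = r^2 mod 47 = 13^2 = 28
  bit 5 = 1: r = r^2 * 5 mod 47 = 28^2 * 5 = 32*5 = 19
  -> s = B^a = 19

Answer: 19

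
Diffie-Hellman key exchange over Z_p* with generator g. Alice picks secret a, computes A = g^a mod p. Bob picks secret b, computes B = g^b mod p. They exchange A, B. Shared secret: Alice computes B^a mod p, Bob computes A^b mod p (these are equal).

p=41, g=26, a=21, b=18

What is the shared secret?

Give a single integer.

Answer: 2

Derivation:
A = 26^21 mod 41  (bits of 21 = 10101)
  bit 0 = 1: r = r^2 * 26 mod 41 = 1^2 * 26 = 1*26 = 26
  bit 1 = 0: r = r^2 mod 41 = 26^2 = 20
  bit 2 = 1: r = r^2 * 26 mod 41 = 20^2 * 26 = 31*26 = 27
  bit 3 = 0: r = r^2 mod 41 = 27^2 = 32
  bit 4 = 1: r = r^2 * 26 mod 41 = 32^2 * 26 = 40*26 = 15
  -> A = 15
B = 26^18 mod 41  (bits of 18 = 10010)
  bit 0 = 1: r = r^2 * 26 mod 41 = 1^2 * 26 = 1*26 = 26
  bit 1 = 0: r = r^2 mod 41 = 26^2 = 20
  bit 2 = 0: r = r^2 mod 41 = 20^2 = 31
  bit 3 = 1: r = r^2 * 26 mod 41 = 31^2 * 26 = 18*26 = 17
  bit 4 = 0: r = r^2 mod 41 = 17^2 = 2
  -> B = 2
s = B^a = 2^21 mod 41  (bits of 21 = 10101)
  bit 0 = 1: r = r^2 * 2 mod 41 = 1^2 * 2 = 1*2 = 2
  bit 1 = 0: r = r^2 mod 41 = 2^2 = 4
  bit 2 = 1: r = r^2 * 2 mod 41 = 4^2 * 2 = 16*2 = 32
  bit 3 = 0: r = r^2 mod 41 = 32^2 = 40
  bit 4 = 1: r = r^2 * 2 mod 41 = 40^2 * 2 = 1*2 = 2
  -> s = B^a = 2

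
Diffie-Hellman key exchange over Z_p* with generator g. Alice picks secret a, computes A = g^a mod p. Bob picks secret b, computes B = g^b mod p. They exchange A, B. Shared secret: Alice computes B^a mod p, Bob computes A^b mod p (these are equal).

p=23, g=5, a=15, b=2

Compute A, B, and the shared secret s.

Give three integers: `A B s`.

Answer: 19 2 16

Derivation:
A = 5^15 mod 23  (bits of 15 = 1111)
  bit 0 = 1: r = r^2 * 5 mod 23 = 1^2 * 5 = 1*5 = 5
  bit 1 = 1: r = r^2 * 5 mod 23 = 5^2 * 5 = 2*5 = 10
  bit 2 = 1: r = r^2 * 5 mod 23 = 10^2 * 5 = 8*5 = 17
  bit 3 = 1: r = r^2 * 5 mod 23 = 17^2 * 5 = 13*5 = 19
  -> A = 19
B = 5^2 mod 23  (bits of 2 = 10)
  bit 0 = 1: r = r^2 * 5 mod 23 = 1^2 * 5 = 1*5 = 5
  bit 1 = 0: r = r^2 mod 23 = 5^2 = 2
  -> B = 2
s = B^a = 2^15 mod 23  (bits of 15 = 1111)
  bit 0 = 1: r = r^2 * 2 mod 23 = 1^2 * 2 = 1*2 = 2
  bit 1 = 1: r = r^2 * 2 mod 23 = 2^2 * 2 = 4*2 = 8
  bit 2 = 1: r = r^2 * 2 mod 23 = 8^2 * 2 = 18*2 = 13
  bit 3 = 1: r = r^2 * 2 mod 23 = 13^2 * 2 = 8*2 = 16
  -> s = B^a = 16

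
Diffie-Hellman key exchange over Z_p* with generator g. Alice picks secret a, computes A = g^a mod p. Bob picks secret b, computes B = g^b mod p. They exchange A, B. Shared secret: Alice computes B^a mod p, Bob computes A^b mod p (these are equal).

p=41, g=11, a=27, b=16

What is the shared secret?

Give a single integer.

A = 11^27 mod 41  (bits of 27 = 11011)
  bit 0 = 1: r = r^2 * 11 mod 41 = 1^2 * 11 = 1*11 = 11
  bit 1 = 1: r = r^2 * 11 mod 41 = 11^2 * 11 = 39*11 = 19
  bit 2 = 0: r = r^2 mod 41 = 19^2 = 33
  bit 3 = 1: r = r^2 * 11 mod 41 = 33^2 * 11 = 23*11 = 7
  bit 4 = 1: r = r^2 * 11 mod 41 = 7^2 * 11 = 8*11 = 6
  -> A = 6
B = 11^16 mod 41  (bits of 16 = 10000)
  bit 0 = 1: r = r^2 * 11 mod 41 = 1^2 * 11 = 1*11 = 11
  bit 1 = 0: r = r^2 mod 41 = 11^2 = 39
  bit 2 = 0: r = r^2 mod 41 = 39^2 = 4
  bit 3 = 0: r = r^2 mod 41 = 4^2 = 16
  bit 4 = 0: r = r^2 mod 41 = 16^2 = 10
  -> B = 10
s = B^a = 10^27 mod 41  (bits of 27 = 11011)
  bit 0 = 1: r = r^2 * 10 mod 41 = 1^2 * 10 = 1*10 = 10
  bit 1 = 1: r = r^2 * 10 mod 41 = 10^2 * 10 = 18*10 = 16
  bit 2 = 0: r = r^2 mod 41 = 16^2 = 10
  bit 3 = 1: r = r^2 * 10 mod 41 = 10^2 * 10 = 18*10 = 16
  bit 4 = 1: r = r^2 * 10 mod 41 = 16^2 * 10 = 10*10 = 18
  -> s = B^a = 18

Answer: 18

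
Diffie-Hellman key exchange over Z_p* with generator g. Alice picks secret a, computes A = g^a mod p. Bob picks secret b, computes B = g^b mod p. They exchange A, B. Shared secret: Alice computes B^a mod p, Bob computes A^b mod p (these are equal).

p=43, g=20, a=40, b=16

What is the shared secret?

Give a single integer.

A = 20^40 mod 43  (bits of 40 = 101000)
  bit 0 = 1: r = r^2 * 20 mod 43 = 1^2 * 20 = 1*20 = 20
  bit 1 = 0: r = r^2 mod 43 = 20^2 = 13
  bit 2 = 1: r = r^2 * 20 mod 43 = 13^2 * 20 = 40*20 = 26
  bit 3 = 0: r = r^2 mod 43 = 26^2 = 31
  bit 4 = 0: r = r^2 mod 43 = 31^2 = 15
  bit 5 = 0: r = r^2 mod 43 = 15^2 = 10
  -> A = 10
B = 20^16 mod 43  (bits of 16 = 10000)
  bit 0 = 1: r = r^2 * 20 mod 43 = 1^2 * 20 = 1*20 = 20
  bit 1 = 0: r = r^2 mod 43 = 20^2 = 13
  bit 2 = 0: r = r^2 mod 43 = 13^2 = 40
  bit 3 = 0: r = r^2 mod 43 = 40^2 = 9
  bit 4 = 0: r = r^2 mod 43 = 9^2 = 38
  -> B = 38
s = B^a = 38^40 mod 43  (bits of 40 = 101000)
  bit 0 = 1: r = r^2 * 38 mod 43 = 1^2 * 38 = 1*38 = 38
  bit 1 = 0: r = r^2 mod 43 = 38^2 = 25
  bit 2 = 1: r = r^2 * 38 mod 43 = 25^2 * 38 = 23*38 = 14
  bit 3 = 0: r = r^2 mod 43 = 14^2 = 24
  bit 4 = 0: r = r^2 mod 43 = 24^2 = 17
  bit 5 = 0: r = r^2 mod 43 = 17^2 = 31
  -> s = B^a = 31

Answer: 31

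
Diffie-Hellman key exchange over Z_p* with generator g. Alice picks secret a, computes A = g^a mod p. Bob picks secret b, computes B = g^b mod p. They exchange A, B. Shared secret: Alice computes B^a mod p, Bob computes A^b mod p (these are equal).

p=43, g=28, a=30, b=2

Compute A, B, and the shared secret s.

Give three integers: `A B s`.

A = 28^30 mod 43  (bits of 30 = 11110)
  bit 0 = 1: r = r^2 * 28 mod 43 = 1^2 * 28 = 1*28 = 28
  bit 1 = 1: r = r^2 * 28 mod 43 = 28^2 * 28 = 10*28 = 22
  bit 2 = 1: r = r^2 * 28 mod 43 = 22^2 * 28 = 11*28 = 7
  bit 3 = 1: r = r^2 * 28 mod 43 = 7^2 * 28 = 6*28 = 39
  bit 4 = 0: r = r^2 mod 43 = 39^2 = 16
  -> A = 16
B = 28^2 mod 43  (bits of 2 = 10)
  bit 0 = 1: r = r^2 * 28 mod 43 = 1^2 * 28 = 1*28 = 28
  bit 1 = 0: r = r^2 mod 43 = 28^2 = 10
  -> B = 10
s = B^a = 10^30 mod 43  (bits of 30 = 11110)
  bit 0 = 1: r = r^2 * 10 mod 43 = 1^2 * 10 = 1*10 = 10
  bit 1 = 1: r = r^2 * 10 mod 43 = 10^2 * 10 = 14*10 = 11
  bit 2 = 1: r = r^2 * 10 mod 43 = 11^2 * 10 = 35*10 = 6
  bit 3 = 1: r = r^2 * 10 mod 43 = 6^2 * 10 = 36*10 = 16
  bit 4 = 0: r = r^2 mod 43 = 16^2 = 41
  -> s = B^a = 41

Answer: 16 10 41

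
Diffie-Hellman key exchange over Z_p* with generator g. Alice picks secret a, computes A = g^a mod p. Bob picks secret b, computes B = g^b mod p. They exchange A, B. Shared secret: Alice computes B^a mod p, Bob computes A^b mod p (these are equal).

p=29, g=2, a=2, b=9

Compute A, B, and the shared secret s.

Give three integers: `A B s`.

A = 2^2 mod 29  (bits of 2 = 10)
  bit 0 = 1: r = r^2 * 2 mod 29 = 1^2 * 2 = 1*2 = 2
  bit 1 = 0: r = r^2 mod 29 = 2^2 = 4
  -> A = 4
B = 2^9 mod 29  (bits of 9 = 1001)
  bit 0 = 1: r = r^2 * 2 mod 29 = 1^2 * 2 = 1*2 = 2
  bit 1 = 0: r = r^2 mod 29 = 2^2 = 4
  bit 2 = 0: r = r^2 mod 29 = 4^2 = 16
  bit 3 = 1: r = r^2 * 2 mod 29 = 16^2 * 2 = 24*2 = 19
  -> B = 19
s = B^a = 19^2 mod 29  (bits of 2 = 10)
  bit 0 = 1: r = r^2 * 19 mod 29 = 1^2 * 19 = 1*19 = 19
  bit 1 = 0: r = r^2 mod 29 = 19^2 = 13
  -> s = B^a = 13

Answer: 4 19 13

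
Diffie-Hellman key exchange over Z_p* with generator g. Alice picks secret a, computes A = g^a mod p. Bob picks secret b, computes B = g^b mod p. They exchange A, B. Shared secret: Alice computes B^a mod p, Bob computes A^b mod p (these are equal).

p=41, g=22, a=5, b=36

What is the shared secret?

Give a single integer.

A = 22^5 mod 41  (bits of 5 = 101)
  bit 0 = 1: r = r^2 * 22 mod 41 = 1^2 * 22 = 1*22 = 22
  bit 1 = 0: r = r^2 mod 41 = 22^2 = 33
  bit 2 = 1: r = r^2 * 22 mod 41 = 33^2 * 22 = 23*22 = 14
  -> A = 14
B = 22^36 mod 41  (bits of 36 = 100100)
  bit 0 = 1: r = r^2 * 22 mod 41 = 1^2 * 22 = 1*22 = 22
  bit 1 = 0: r = r^2 mod 41 = 22^2 = 33
  bit 2 = 0: r = r^2 mod 41 = 33^2 = 23
  bit 3 = 1: r = r^2 * 22 mod 41 = 23^2 * 22 = 37*22 = 35
  bit 4 = 0: r = r^2 mod 41 = 35^2 = 36
  bit 5 = 0: r = r^2 mod 41 = 36^2 = 25
  -> B = 25
s = B^a = 25^5 mod 41  (bits of 5 = 101)
  bit 0 = 1: r = r^2 * 25 mod 41 = 1^2 * 25 = 1*25 = 25
  bit 1 = 0: r = r^2 mod 41 = 25^2 = 10
  bit 2 = 1: r = r^2 * 25 mod 41 = 10^2 * 25 = 18*25 = 40
  -> s = B^a = 40

Answer: 40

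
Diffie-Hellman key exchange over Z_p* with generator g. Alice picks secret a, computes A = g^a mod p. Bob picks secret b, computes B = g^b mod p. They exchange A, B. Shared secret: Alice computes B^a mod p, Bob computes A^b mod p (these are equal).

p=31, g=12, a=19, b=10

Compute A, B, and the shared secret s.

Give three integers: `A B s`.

A = 12^19 mod 31  (bits of 19 = 10011)
  bit 0 = 1: r = r^2 * 12 mod 31 = 1^2 * 12 = 1*12 = 12
  bit 1 = 0: r = r^2 mod 31 = 12^2 = 20
  bit 2 = 0: r = r^2 mod 31 = 20^2 = 28
  bit 3 = 1: r = r^2 * 12 mod 31 = 28^2 * 12 = 9*12 = 15
  bit 4 = 1: r = r^2 * 12 mod 31 = 15^2 * 12 = 8*12 = 3
  -> A = 3
B = 12^10 mod 31  (bits of 10 = 1010)
  bit 0 = 1: r = r^2 * 12 mod 31 = 1^2 * 12 = 1*12 = 12
  bit 1 = 0: r = r^2 mod 31 = 12^2 = 20
  bit 2 = 1: r = r^2 * 12 mod 31 = 20^2 * 12 = 28*12 = 26
  bit 3 = 0: r = r^2 mod 31 = 26^2 = 25
  -> B = 25
s = B^a = 25^19 mod 31  (bits of 19 = 10011)
  bit 0 = 1: r = r^2 * 25 mod 31 = 1^2 * 25 = 1*25 = 25
  bit 1 = 0: r = r^2 mod 31 = 25^2 = 5
  bit 2 = 0: r = r^2 mod 31 = 5^2 = 25
  bit 3 = 1: r = r^2 * 25 mod 31 = 25^2 * 25 = 5*25 = 1
  bit 4 = 1: r = r^2 * 25 mod 31 = 1^2 * 25 = 1*25 = 25
  -> s = B^a = 25

Answer: 3 25 25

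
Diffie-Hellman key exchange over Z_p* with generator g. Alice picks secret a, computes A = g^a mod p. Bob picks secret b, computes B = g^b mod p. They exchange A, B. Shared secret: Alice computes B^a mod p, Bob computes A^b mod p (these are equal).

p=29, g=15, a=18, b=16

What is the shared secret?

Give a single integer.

Answer: 23

Derivation:
A = 15^18 mod 29  (bits of 18 = 10010)
  bit 0 = 1: r = r^2 * 15 mod 29 = 1^2 * 15 = 1*15 = 15
  bit 1 = 0: r = r^2 mod 29 = 15^2 = 22
  bit 2 = 0: r = r^2 mod 29 = 22^2 = 20
  bit 3 = 1: r = r^2 * 15 mod 29 = 20^2 * 15 = 23*15 = 26
  bit 4 = 0: r = r^2 mod 29 = 26^2 = 9
  -> A = 9
B = 15^16 mod 29  (bits of 16 = 10000)
  bit 0 = 1: r = r^2 * 15 mod 29 = 1^2 * 15 = 1*15 = 15
  bit 1 = 0: r = r^2 mod 29 = 15^2 = 22
  bit 2 = 0: r = r^2 mod 29 = 22^2 = 20
  bit 3 = 0: r = r^2 mod 29 = 20^2 = 23
  bit 4 = 0: r = r^2 mod 29 = 23^2 = 7
  -> B = 7
s = B^a = 7^18 mod 29  (bits of 18 = 10010)
  bit 0 = 1: r = r^2 * 7 mod 29 = 1^2 * 7 = 1*7 = 7
  bit 1 = 0: r = r^2 mod 29 = 7^2 = 20
  bit 2 = 0: r = r^2 mod 29 = 20^2 = 23
  bit 3 = 1: r = r^2 * 7 mod 29 = 23^2 * 7 = 7*7 = 20
  bit 4 = 0: r = r^2 mod 29 = 20^2 = 23
  -> s = B^a = 23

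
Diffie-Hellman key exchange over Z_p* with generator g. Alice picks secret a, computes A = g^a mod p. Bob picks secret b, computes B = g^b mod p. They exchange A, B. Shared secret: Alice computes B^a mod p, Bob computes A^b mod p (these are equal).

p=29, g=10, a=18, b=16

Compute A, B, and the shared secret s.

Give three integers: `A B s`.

A = 10^18 mod 29  (bits of 18 = 10010)
  bit 0 = 1: r = r^2 * 10 mod 29 = 1^2 * 10 = 1*10 = 10
  bit 1 = 0: r = r^2 mod 29 = 10^2 = 13
  bit 2 = 0: r = r^2 mod 29 = 13^2 = 24
  bit 3 = 1: r = r^2 * 10 mod 29 = 24^2 * 10 = 25*10 = 18
  bit 4 = 0: r = r^2 mod 29 = 18^2 = 5
  -> A = 5
B = 10^16 mod 29  (bits of 16 = 10000)
  bit 0 = 1: r = r^2 * 10 mod 29 = 1^2 * 10 = 1*10 = 10
  bit 1 = 0: r = r^2 mod 29 = 10^2 = 13
  bit 2 = 0: r = r^2 mod 29 = 13^2 = 24
  bit 3 = 0: r = r^2 mod 29 = 24^2 = 25
  bit 4 = 0: r = r^2 mod 29 = 25^2 = 16
  -> B = 16
s = B^a = 16^18 mod 29  (bits of 18 = 10010)
  bit 0 = 1: r = r^2 * 16 mod 29 = 1^2 * 16 = 1*16 = 16
  bit 1 = 0: r = r^2 mod 29 = 16^2 = 24
  bit 2 = 0: r = r^2 mod 29 = 24^2 = 25
  bit 3 = 1: r = r^2 * 16 mod 29 = 25^2 * 16 = 16*16 = 24
  bit 4 = 0: r = r^2 mod 29 = 24^2 = 25
  -> s = B^a = 25

Answer: 5 16 25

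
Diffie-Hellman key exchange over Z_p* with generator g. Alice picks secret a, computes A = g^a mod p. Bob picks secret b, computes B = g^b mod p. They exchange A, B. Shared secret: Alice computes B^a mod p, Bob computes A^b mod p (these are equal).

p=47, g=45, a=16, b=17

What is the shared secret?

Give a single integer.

A = 45^16 mod 47  (bits of 16 = 10000)
  bit 0 = 1: r = r^2 * 45 mod 47 = 1^2 * 45 = 1*45 = 45
  bit 1 = 0: r = r^2 mod 47 = 45^2 = 4
  bit 2 = 0: r = r^2 mod 47 = 4^2 = 16
  bit 3 = 0: r = r^2 mod 47 = 16^2 = 21
  bit 4 = 0: r = r^2 mod 47 = 21^2 = 18
  -> A = 18
B = 45^17 mod 47  (bits of 17 = 10001)
  bit 0 = 1: r = r^2 * 45 mod 47 = 1^2 * 45 = 1*45 = 45
  bit 1 = 0: r = r^2 mod 47 = 45^2 = 4
  bit 2 = 0: r = r^2 mod 47 = 4^2 = 16
  bit 3 = 0: r = r^2 mod 47 = 16^2 = 21
  bit 4 = 1: r = r^2 * 45 mod 47 = 21^2 * 45 = 18*45 = 11
  -> B = 11
s = B^a = 11^16 mod 47  (bits of 16 = 10000)
  bit 0 = 1: r = r^2 * 11 mod 47 = 1^2 * 11 = 1*11 = 11
  bit 1 = 0: r = r^2 mod 47 = 11^2 = 27
  bit 2 = 0: r = r^2 mod 47 = 27^2 = 24
  bit 3 = 0: r = r^2 mod 47 = 24^2 = 12
  bit 4 = 0: r = r^2 mod 47 = 12^2 = 3
  -> s = B^a = 3

Answer: 3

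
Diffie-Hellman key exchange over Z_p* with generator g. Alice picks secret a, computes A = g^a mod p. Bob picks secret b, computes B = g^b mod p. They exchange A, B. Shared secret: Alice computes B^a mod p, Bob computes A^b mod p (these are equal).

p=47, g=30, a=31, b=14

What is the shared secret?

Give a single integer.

Answer: 32

Derivation:
A = 30^31 mod 47  (bits of 31 = 11111)
  bit 0 = 1: r = r^2 * 30 mod 47 = 1^2 * 30 = 1*30 = 30
  bit 1 = 1: r = r^2 * 30 mod 47 = 30^2 * 30 = 7*30 = 22
  bit 2 = 1: r = r^2 * 30 mod 47 = 22^2 * 30 = 14*30 = 44
  bit 3 = 1: r = r^2 * 30 mod 47 = 44^2 * 30 = 9*30 = 35
  bit 4 = 1: r = r^2 * 30 mod 47 = 35^2 * 30 = 3*30 = 43
  -> A = 43
B = 30^14 mod 47  (bits of 14 = 1110)
  bit 0 = 1: r = r^2 * 30 mod 47 = 1^2 * 30 = 1*30 = 30
  bit 1 = 1: r = r^2 * 30 mod 47 = 30^2 * 30 = 7*30 = 22
  bit 2 = 1: r = r^2 * 30 mod 47 = 22^2 * 30 = 14*30 = 44
  bit 3 = 0: r = r^2 mod 47 = 44^2 = 9
  -> B = 9
s = B^a = 9^31 mod 47  (bits of 31 = 11111)
  bit 0 = 1: r = r^2 * 9 mod 47 = 1^2 * 9 = 1*9 = 9
  bit 1 = 1: r = r^2 * 9 mod 47 = 9^2 * 9 = 34*9 = 24
  bit 2 = 1: r = r^2 * 9 mod 47 = 24^2 * 9 = 12*9 = 14
  bit 3 = 1: r = r^2 * 9 mod 47 = 14^2 * 9 = 8*9 = 25
  bit 4 = 1: r = r^2 * 9 mod 47 = 25^2 * 9 = 14*9 = 32
  -> s = B^a = 32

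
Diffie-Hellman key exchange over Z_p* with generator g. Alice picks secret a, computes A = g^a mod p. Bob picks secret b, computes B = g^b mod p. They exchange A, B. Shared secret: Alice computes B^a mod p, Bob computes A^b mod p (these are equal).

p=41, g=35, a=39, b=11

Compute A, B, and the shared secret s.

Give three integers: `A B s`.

Answer: 34 13 19

Derivation:
A = 35^39 mod 41  (bits of 39 = 100111)
  bit 0 = 1: r = r^2 * 35 mod 41 = 1^2 * 35 = 1*35 = 35
  bit 1 = 0: r = r^2 mod 41 = 35^2 = 36
  bit 2 = 0: r = r^2 mod 41 = 36^2 = 25
  bit 3 = 1: r = r^2 * 35 mod 41 = 25^2 * 35 = 10*35 = 22
  bit 4 = 1: r = r^2 * 35 mod 41 = 22^2 * 35 = 33*35 = 7
  bit 5 = 1: r = r^2 * 35 mod 41 = 7^2 * 35 = 8*35 = 34
  -> A = 34
B = 35^11 mod 41  (bits of 11 = 1011)
  bit 0 = 1: r = r^2 * 35 mod 41 = 1^2 * 35 = 1*35 = 35
  bit 1 = 0: r = r^2 mod 41 = 35^2 = 36
  bit 2 = 1: r = r^2 * 35 mod 41 = 36^2 * 35 = 25*35 = 14
  bit 3 = 1: r = r^2 * 35 mod 41 = 14^2 * 35 = 32*35 = 13
  -> B = 13
s = B^a = 13^39 mod 41  (bits of 39 = 100111)
  bit 0 = 1: r = r^2 * 13 mod 41 = 1^2 * 13 = 1*13 = 13
  bit 1 = 0: r = r^2 mod 41 = 13^2 = 5
  bit 2 = 0: r = r^2 mod 41 = 5^2 = 25
  bit 3 = 1: r = r^2 * 13 mod 41 = 25^2 * 13 = 10*13 = 7
  bit 4 = 1: r = r^2 * 13 mod 41 = 7^2 * 13 = 8*13 = 22
  bit 5 = 1: r = r^2 * 13 mod 41 = 22^2 * 13 = 33*13 = 19
  -> s = B^a = 19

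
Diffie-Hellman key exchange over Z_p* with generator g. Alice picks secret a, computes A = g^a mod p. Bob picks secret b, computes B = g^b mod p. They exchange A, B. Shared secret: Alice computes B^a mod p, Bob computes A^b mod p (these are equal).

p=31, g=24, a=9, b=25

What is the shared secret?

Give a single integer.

A = 24^9 mod 31  (bits of 9 = 1001)
  bit 0 = 1: r = r^2 * 24 mod 31 = 1^2 * 24 = 1*24 = 24
  bit 1 = 0: r = r^2 mod 31 = 24^2 = 18
  bit 2 = 0: r = r^2 mod 31 = 18^2 = 14
  bit 3 = 1: r = r^2 * 24 mod 31 = 14^2 * 24 = 10*24 = 23
  -> A = 23
B = 24^25 mod 31  (bits of 25 = 11001)
  bit 0 = 1: r = r^2 * 24 mod 31 = 1^2 * 24 = 1*24 = 24
  bit 1 = 1: r = r^2 * 24 mod 31 = 24^2 * 24 = 18*24 = 29
  bit 2 = 0: r = r^2 mod 31 = 29^2 = 4
  bit 3 = 0: r = r^2 mod 31 = 4^2 = 16
  bit 4 = 1: r = r^2 * 24 mod 31 = 16^2 * 24 = 8*24 = 6
  -> B = 6
s = B^a = 6^9 mod 31  (bits of 9 = 1001)
  bit 0 = 1: r = r^2 * 6 mod 31 = 1^2 * 6 = 1*6 = 6
  bit 1 = 0: r = r^2 mod 31 = 6^2 = 5
  bit 2 = 0: r = r^2 mod 31 = 5^2 = 25
  bit 3 = 1: r = r^2 * 6 mod 31 = 25^2 * 6 = 5*6 = 30
  -> s = B^a = 30

Answer: 30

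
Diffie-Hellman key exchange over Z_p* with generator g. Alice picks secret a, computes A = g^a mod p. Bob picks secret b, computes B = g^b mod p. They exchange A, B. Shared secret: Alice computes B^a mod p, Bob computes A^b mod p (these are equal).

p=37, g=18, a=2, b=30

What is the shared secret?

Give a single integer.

Answer: 26

Derivation:
A = 18^2 mod 37  (bits of 2 = 10)
  bit 0 = 1: r = r^2 * 18 mod 37 = 1^2 * 18 = 1*18 = 18
  bit 1 = 0: r = r^2 mod 37 = 18^2 = 28
  -> A = 28
B = 18^30 mod 37  (bits of 30 = 11110)
  bit 0 = 1: r = r^2 * 18 mod 37 = 1^2 * 18 = 1*18 = 18
  bit 1 = 1: r = r^2 * 18 mod 37 = 18^2 * 18 = 28*18 = 23
  bit 2 = 1: r = r^2 * 18 mod 37 = 23^2 * 18 = 11*18 = 13
  bit 3 = 1: r = r^2 * 18 mod 37 = 13^2 * 18 = 21*18 = 8
  bit 4 = 0: r = r^2 mod 37 = 8^2 = 27
  -> B = 27
s = B^a = 27^2 mod 37  (bits of 2 = 10)
  bit 0 = 1: r = r^2 * 27 mod 37 = 1^2 * 27 = 1*27 = 27
  bit 1 = 0: r = r^2 mod 37 = 27^2 = 26
  -> s = B^a = 26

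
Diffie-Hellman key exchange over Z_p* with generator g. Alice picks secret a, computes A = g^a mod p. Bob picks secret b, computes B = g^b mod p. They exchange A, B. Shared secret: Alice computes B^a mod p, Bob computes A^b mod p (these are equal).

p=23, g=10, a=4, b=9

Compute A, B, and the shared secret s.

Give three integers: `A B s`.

A = 10^4 mod 23  (bits of 4 = 100)
  bit 0 = 1: r = r^2 * 10 mod 23 = 1^2 * 10 = 1*10 = 10
  bit 1 = 0: r = r^2 mod 23 = 10^2 = 8
  bit 2 = 0: r = r^2 mod 23 = 8^2 = 18
  -> A = 18
B = 10^9 mod 23  (bits of 9 = 1001)
  bit 0 = 1: r = r^2 * 10 mod 23 = 1^2 * 10 = 1*10 = 10
  bit 1 = 0: r = r^2 mod 23 = 10^2 = 8
  bit 2 = 0: r = r^2 mod 23 = 8^2 = 18
  bit 3 = 1: r = r^2 * 10 mod 23 = 18^2 * 10 = 2*10 = 20
  -> B = 20
s = B^a = 20^4 mod 23  (bits of 4 = 100)
  bit 0 = 1: r = r^2 * 20 mod 23 = 1^2 * 20 = 1*20 = 20
  bit 1 = 0: r = r^2 mod 23 = 20^2 = 9
  bit 2 = 0: r = r^2 mod 23 = 9^2 = 12
  -> s = B^a = 12

Answer: 18 20 12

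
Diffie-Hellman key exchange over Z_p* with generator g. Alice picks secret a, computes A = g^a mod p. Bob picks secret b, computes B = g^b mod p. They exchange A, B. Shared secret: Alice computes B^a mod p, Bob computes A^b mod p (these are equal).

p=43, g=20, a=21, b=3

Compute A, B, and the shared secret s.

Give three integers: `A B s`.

A = 20^21 mod 43  (bits of 21 = 10101)
  bit 0 = 1: r = r^2 * 20 mod 43 = 1^2 * 20 = 1*20 = 20
  bit 1 = 0: r = r^2 mod 43 = 20^2 = 13
  bit 2 = 1: r = r^2 * 20 mod 43 = 13^2 * 20 = 40*20 = 26
  bit 3 = 0: r = r^2 mod 43 = 26^2 = 31
  bit 4 = 1: r = r^2 * 20 mod 43 = 31^2 * 20 = 15*20 = 42
  -> A = 42
B = 20^3 mod 43  (bits of 3 = 11)
  bit 0 = 1: r = r^2 * 20 mod 43 = 1^2 * 20 = 1*20 = 20
  bit 1 = 1: r = r^2 * 20 mod 43 = 20^2 * 20 = 13*20 = 2
  -> B = 2
s = B^a = 2^21 mod 43  (bits of 21 = 10101)
  bit 0 = 1: r = r^2 * 2 mod 43 = 1^2 * 2 = 1*2 = 2
  bit 1 = 0: r = r^2 mod 43 = 2^2 = 4
  bit 2 = 1: r = r^2 * 2 mod 43 = 4^2 * 2 = 16*2 = 32
  bit 3 = 0: r = r^2 mod 43 = 32^2 = 35
  bit 4 = 1: r = r^2 * 2 mod 43 = 35^2 * 2 = 21*2 = 42
  -> s = B^a = 42

Answer: 42 2 42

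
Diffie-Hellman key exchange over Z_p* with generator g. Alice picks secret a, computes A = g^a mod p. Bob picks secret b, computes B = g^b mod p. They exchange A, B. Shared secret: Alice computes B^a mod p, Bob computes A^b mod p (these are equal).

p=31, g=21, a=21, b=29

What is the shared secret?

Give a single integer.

Answer: 15

Derivation:
A = 21^21 mod 31  (bits of 21 = 10101)
  bit 0 = 1: r = r^2 * 21 mod 31 = 1^2 * 21 = 1*21 = 21
  bit 1 = 0: r = r^2 mod 31 = 21^2 = 7
  bit 2 = 1: r = r^2 * 21 mod 31 = 7^2 * 21 = 18*21 = 6
  bit 3 = 0: r = r^2 mod 31 = 6^2 = 5
  bit 4 = 1: r = r^2 * 21 mod 31 = 5^2 * 21 = 25*21 = 29
  -> A = 29
B = 21^29 mod 31  (bits of 29 = 11101)
  bit 0 = 1: r = r^2 * 21 mod 31 = 1^2 * 21 = 1*21 = 21
  bit 1 = 1: r = r^2 * 21 mod 31 = 21^2 * 21 = 7*21 = 23
  bit 2 = 1: r = r^2 * 21 mod 31 = 23^2 * 21 = 2*21 = 11
  bit 3 = 0: r = r^2 mod 31 = 11^2 = 28
  bit 4 = 1: r = r^2 * 21 mod 31 = 28^2 * 21 = 9*21 = 3
  -> B = 3
s = B^a = 3^21 mod 31  (bits of 21 = 10101)
  bit 0 = 1: r = r^2 * 3 mod 31 = 1^2 * 3 = 1*3 = 3
  bit 1 = 0: r = r^2 mod 31 = 3^2 = 9
  bit 2 = 1: r = r^2 * 3 mod 31 = 9^2 * 3 = 19*3 = 26
  bit 3 = 0: r = r^2 mod 31 = 26^2 = 25
  bit 4 = 1: r = r^2 * 3 mod 31 = 25^2 * 3 = 5*3 = 15
  -> s = B^a = 15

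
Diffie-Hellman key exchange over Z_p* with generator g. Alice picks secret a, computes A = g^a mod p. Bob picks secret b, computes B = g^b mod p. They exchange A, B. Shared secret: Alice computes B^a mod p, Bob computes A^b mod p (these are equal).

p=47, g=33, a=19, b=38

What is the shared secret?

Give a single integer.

A = 33^19 mod 47  (bits of 19 = 10011)
  bit 0 = 1: r = r^2 * 33 mod 47 = 1^2 * 33 = 1*33 = 33
  bit 1 = 0: r = r^2 mod 47 = 33^2 = 8
  bit 2 = 0: r = r^2 mod 47 = 8^2 = 17
  bit 3 = 1: r = r^2 * 33 mod 47 = 17^2 * 33 = 7*33 = 43
  bit 4 = 1: r = r^2 * 33 mod 47 = 43^2 * 33 = 16*33 = 11
  -> A = 11
B = 33^38 mod 47  (bits of 38 = 100110)
  bit 0 = 1: r = r^2 * 33 mod 47 = 1^2 * 33 = 1*33 = 33
  bit 1 = 0: r = r^2 mod 47 = 33^2 = 8
  bit 2 = 0: r = r^2 mod 47 = 8^2 = 17
  bit 3 = 1: r = r^2 * 33 mod 47 = 17^2 * 33 = 7*33 = 43
  bit 4 = 1: r = r^2 * 33 mod 47 = 43^2 * 33 = 16*33 = 11
  bit 5 = 0: r = r^2 mod 47 = 11^2 = 27
  -> B = 27
s = B^a = 27^19 mod 47  (bits of 19 = 10011)
  bit 0 = 1: r = r^2 * 27 mod 47 = 1^2 * 27 = 1*27 = 27
  bit 1 = 0: r = r^2 mod 47 = 27^2 = 24
  bit 2 = 0: r = r^2 mod 47 = 24^2 = 12
  bit 3 = 1: r = r^2 * 27 mod 47 = 12^2 * 27 = 3*27 = 34
  bit 4 = 1: r = r^2 * 27 mod 47 = 34^2 * 27 = 28*27 = 4
  -> s = B^a = 4

Answer: 4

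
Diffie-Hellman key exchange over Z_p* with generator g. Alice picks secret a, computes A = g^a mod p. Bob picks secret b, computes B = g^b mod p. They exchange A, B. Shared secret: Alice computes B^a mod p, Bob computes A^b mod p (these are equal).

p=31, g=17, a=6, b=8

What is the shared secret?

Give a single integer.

A = 17^6 mod 31  (bits of 6 = 110)
  bit 0 = 1: r = r^2 * 17 mod 31 = 1^2 * 17 = 1*17 = 17
  bit 1 = 1: r = r^2 * 17 mod 31 = 17^2 * 17 = 10*17 = 15
  bit 2 = 0: r = r^2 mod 31 = 15^2 = 8
  -> A = 8
B = 17^8 mod 31  (bits of 8 = 1000)
  bit 0 = 1: r = r^2 * 17 mod 31 = 1^2 * 17 = 1*17 = 17
  bit 1 = 0: r = r^2 mod 31 = 17^2 = 10
  bit 2 = 0: r = r^2 mod 31 = 10^2 = 7
  bit 3 = 0: r = r^2 mod 31 = 7^2 = 18
  -> B = 18
s = B^a = 18^6 mod 31  (bits of 6 = 110)
  bit 0 = 1: r = r^2 * 18 mod 31 = 1^2 * 18 = 1*18 = 18
  bit 1 = 1: r = r^2 * 18 mod 31 = 18^2 * 18 = 14*18 = 4
  bit 2 = 0: r = r^2 mod 31 = 4^2 = 16
  -> s = B^a = 16

Answer: 16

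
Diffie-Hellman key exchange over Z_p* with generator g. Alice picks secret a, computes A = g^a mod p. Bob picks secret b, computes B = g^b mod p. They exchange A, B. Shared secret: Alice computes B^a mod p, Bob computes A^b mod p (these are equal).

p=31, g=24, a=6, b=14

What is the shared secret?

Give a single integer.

Answer: 8

Derivation:
A = 24^6 mod 31  (bits of 6 = 110)
  bit 0 = 1: r = r^2 * 24 mod 31 = 1^2 * 24 = 1*24 = 24
  bit 1 = 1: r = r^2 * 24 mod 31 = 24^2 * 24 = 18*24 = 29
  bit 2 = 0: r = r^2 mod 31 = 29^2 = 4
  -> A = 4
B = 24^14 mod 31  (bits of 14 = 1110)
  bit 0 = 1: r = r^2 * 24 mod 31 = 1^2 * 24 = 1*24 = 24
  bit 1 = 1: r = r^2 * 24 mod 31 = 24^2 * 24 = 18*24 = 29
  bit 2 = 1: r = r^2 * 24 mod 31 = 29^2 * 24 = 4*24 = 3
  bit 3 = 0: r = r^2 mod 31 = 3^2 = 9
  -> B = 9
s = B^a = 9^6 mod 31  (bits of 6 = 110)
  bit 0 = 1: r = r^2 * 9 mod 31 = 1^2 * 9 = 1*9 = 9
  bit 1 = 1: r = r^2 * 9 mod 31 = 9^2 * 9 = 19*9 = 16
  bit 2 = 0: r = r^2 mod 31 = 16^2 = 8
  -> s = B^a = 8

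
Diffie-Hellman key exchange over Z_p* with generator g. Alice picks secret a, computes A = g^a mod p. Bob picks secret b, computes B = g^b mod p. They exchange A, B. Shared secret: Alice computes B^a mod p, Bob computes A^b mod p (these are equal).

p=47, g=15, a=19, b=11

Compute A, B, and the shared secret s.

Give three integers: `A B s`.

Answer: 39 5 10

Derivation:
A = 15^19 mod 47  (bits of 19 = 10011)
  bit 0 = 1: r = r^2 * 15 mod 47 = 1^2 * 15 = 1*15 = 15
  bit 1 = 0: r = r^2 mod 47 = 15^2 = 37
  bit 2 = 0: r = r^2 mod 47 = 37^2 = 6
  bit 3 = 1: r = r^2 * 15 mod 47 = 6^2 * 15 = 36*15 = 23
  bit 4 = 1: r = r^2 * 15 mod 47 = 23^2 * 15 = 12*15 = 39
  -> A = 39
B = 15^11 mod 47  (bits of 11 = 1011)
  bit 0 = 1: r = r^2 * 15 mod 47 = 1^2 * 15 = 1*15 = 15
  bit 1 = 0: r = r^2 mod 47 = 15^2 = 37
  bit 2 = 1: r = r^2 * 15 mod 47 = 37^2 * 15 = 6*15 = 43
  bit 3 = 1: r = r^2 * 15 mod 47 = 43^2 * 15 = 16*15 = 5
  -> B = 5
s = B^a = 5^19 mod 47  (bits of 19 = 10011)
  bit 0 = 1: r = r^2 * 5 mod 47 = 1^2 * 5 = 1*5 = 5
  bit 1 = 0: r = r^2 mod 47 = 5^2 = 25
  bit 2 = 0: r = r^2 mod 47 = 25^2 = 14
  bit 3 = 1: r = r^2 * 5 mod 47 = 14^2 * 5 = 8*5 = 40
  bit 4 = 1: r = r^2 * 5 mod 47 = 40^2 * 5 = 2*5 = 10
  -> s = B^a = 10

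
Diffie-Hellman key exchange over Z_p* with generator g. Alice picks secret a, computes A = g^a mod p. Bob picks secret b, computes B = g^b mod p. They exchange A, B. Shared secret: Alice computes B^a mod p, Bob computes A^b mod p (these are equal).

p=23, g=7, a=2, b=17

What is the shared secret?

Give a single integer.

A = 7^2 mod 23  (bits of 2 = 10)
  bit 0 = 1: r = r^2 * 7 mod 23 = 1^2 * 7 = 1*7 = 7
  bit 1 = 0: r = r^2 mod 23 = 7^2 = 3
  -> A = 3
B = 7^17 mod 23  (bits of 17 = 10001)
  bit 0 = 1: r = r^2 * 7 mod 23 = 1^2 * 7 = 1*7 = 7
  bit 1 = 0: r = r^2 mod 23 = 7^2 = 3
  bit 2 = 0: r = r^2 mod 23 = 3^2 = 9
  bit 3 = 0: r = r^2 mod 23 = 9^2 = 12
  bit 4 = 1: r = r^2 * 7 mod 23 = 12^2 * 7 = 6*7 = 19
  -> B = 19
s = B^a = 19^2 mod 23  (bits of 2 = 10)
  bit 0 = 1: r = r^2 * 19 mod 23 = 1^2 * 19 = 1*19 = 19
  bit 1 = 0: r = r^2 mod 23 = 19^2 = 16
  -> s = B^a = 16

Answer: 16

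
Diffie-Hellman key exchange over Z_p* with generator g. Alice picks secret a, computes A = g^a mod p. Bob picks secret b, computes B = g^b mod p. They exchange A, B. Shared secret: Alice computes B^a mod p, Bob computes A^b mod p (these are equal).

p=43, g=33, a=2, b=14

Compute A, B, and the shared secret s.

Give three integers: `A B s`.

A = 33^2 mod 43  (bits of 2 = 10)
  bit 0 = 1: r = r^2 * 33 mod 43 = 1^2 * 33 = 1*33 = 33
  bit 1 = 0: r = r^2 mod 43 = 33^2 = 14
  -> A = 14
B = 33^14 mod 43  (bits of 14 = 1110)
  bit 0 = 1: r = r^2 * 33 mod 43 = 1^2 * 33 = 1*33 = 33
  bit 1 = 1: r = r^2 * 33 mod 43 = 33^2 * 33 = 14*33 = 32
  bit 2 = 1: r = r^2 * 33 mod 43 = 32^2 * 33 = 35*33 = 37
  bit 3 = 0: r = r^2 mod 43 = 37^2 = 36
  -> B = 36
s = B^a = 36^2 mod 43  (bits of 2 = 10)
  bit 0 = 1: r = r^2 * 36 mod 43 = 1^2 * 36 = 1*36 = 36
  bit 1 = 0: r = r^2 mod 43 = 36^2 = 6
  -> s = B^a = 6

Answer: 14 36 6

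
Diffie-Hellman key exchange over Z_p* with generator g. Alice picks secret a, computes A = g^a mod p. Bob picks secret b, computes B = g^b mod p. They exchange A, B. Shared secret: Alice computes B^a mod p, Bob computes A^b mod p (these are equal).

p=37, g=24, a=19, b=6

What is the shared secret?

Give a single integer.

A = 24^19 mod 37  (bits of 19 = 10011)
  bit 0 = 1: r = r^2 * 24 mod 37 = 1^2 * 24 = 1*24 = 24
  bit 1 = 0: r = r^2 mod 37 = 24^2 = 21
  bit 2 = 0: r = r^2 mod 37 = 21^2 = 34
  bit 3 = 1: r = r^2 * 24 mod 37 = 34^2 * 24 = 9*24 = 31
  bit 4 = 1: r = r^2 * 24 mod 37 = 31^2 * 24 = 36*24 = 13
  -> A = 13
B = 24^6 mod 37  (bits of 6 = 110)
  bit 0 = 1: r = r^2 * 24 mod 37 = 1^2 * 24 = 1*24 = 24
  bit 1 = 1: r = r^2 * 24 mod 37 = 24^2 * 24 = 21*24 = 23
  bit 2 = 0: r = r^2 mod 37 = 23^2 = 11
  -> B = 11
s = B^a = 11^19 mod 37  (bits of 19 = 10011)
  bit 0 = 1: r = r^2 * 11 mod 37 = 1^2 * 11 = 1*11 = 11
  bit 1 = 0: r = r^2 mod 37 = 11^2 = 10
  bit 2 = 0: r = r^2 mod 37 = 10^2 = 26
  bit 3 = 1: r = r^2 * 11 mod 37 = 26^2 * 11 = 10*11 = 36
  bit 4 = 1: r = r^2 * 11 mod 37 = 36^2 * 11 = 1*11 = 11
  -> s = B^a = 11

Answer: 11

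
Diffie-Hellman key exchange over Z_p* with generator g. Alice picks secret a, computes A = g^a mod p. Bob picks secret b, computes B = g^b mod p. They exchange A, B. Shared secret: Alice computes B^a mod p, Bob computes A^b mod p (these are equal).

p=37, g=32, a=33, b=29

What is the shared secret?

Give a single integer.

Answer: 14

Derivation:
A = 32^33 mod 37  (bits of 33 = 100001)
  bit 0 = 1: r = r^2 * 32 mod 37 = 1^2 * 32 = 1*32 = 32
  bit 1 = 0: r = r^2 mod 37 = 32^2 = 25
  bit 2 = 0: r = r^2 mod 37 = 25^2 = 33
  bit 3 = 0: r = r^2 mod 37 = 33^2 = 16
  bit 4 = 0: r = r^2 mod 37 = 16^2 = 34
  bit 5 = 1: r = r^2 * 32 mod 37 = 34^2 * 32 = 9*32 = 29
  -> A = 29
B = 32^29 mod 37  (bits of 29 = 11101)
  bit 0 = 1: r = r^2 * 32 mod 37 = 1^2 * 32 = 1*32 = 32
  bit 1 = 1: r = r^2 * 32 mod 37 = 32^2 * 32 = 25*32 = 23
  bit 2 = 1: r = r^2 * 32 mod 37 = 23^2 * 32 = 11*32 = 19
  bit 3 = 0: r = r^2 mod 37 = 19^2 = 28
  bit 4 = 1: r = r^2 * 32 mod 37 = 28^2 * 32 = 7*32 = 2
  -> B = 2
s = B^a = 2^33 mod 37  (bits of 33 = 100001)
  bit 0 = 1: r = r^2 * 2 mod 37 = 1^2 * 2 = 1*2 = 2
  bit 1 = 0: r = r^2 mod 37 = 2^2 = 4
  bit 2 = 0: r = r^2 mod 37 = 4^2 = 16
  bit 3 = 0: r = r^2 mod 37 = 16^2 = 34
  bit 4 = 0: r = r^2 mod 37 = 34^2 = 9
  bit 5 = 1: r = r^2 * 2 mod 37 = 9^2 * 2 = 7*2 = 14
  -> s = B^a = 14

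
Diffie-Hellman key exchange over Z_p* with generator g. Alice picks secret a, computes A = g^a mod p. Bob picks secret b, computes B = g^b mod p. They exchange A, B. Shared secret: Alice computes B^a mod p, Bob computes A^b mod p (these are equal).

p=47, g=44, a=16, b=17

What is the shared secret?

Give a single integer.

Answer: 18

Derivation:
A = 44^16 mod 47  (bits of 16 = 10000)
  bit 0 = 1: r = r^2 * 44 mod 47 = 1^2 * 44 = 1*44 = 44
  bit 1 = 0: r = r^2 mod 47 = 44^2 = 9
  bit 2 = 0: r = r^2 mod 47 = 9^2 = 34
  bit 3 = 0: r = r^2 mod 47 = 34^2 = 28
  bit 4 = 0: r = r^2 mod 47 = 28^2 = 32
  -> A = 32
B = 44^17 mod 47  (bits of 17 = 10001)
  bit 0 = 1: r = r^2 * 44 mod 47 = 1^2 * 44 = 1*44 = 44
  bit 1 = 0: r = r^2 mod 47 = 44^2 = 9
  bit 2 = 0: r = r^2 mod 47 = 9^2 = 34
  bit 3 = 0: r = r^2 mod 47 = 34^2 = 28
  bit 4 = 1: r = r^2 * 44 mod 47 = 28^2 * 44 = 32*44 = 45
  -> B = 45
s = B^a = 45^16 mod 47  (bits of 16 = 10000)
  bit 0 = 1: r = r^2 * 45 mod 47 = 1^2 * 45 = 1*45 = 45
  bit 1 = 0: r = r^2 mod 47 = 45^2 = 4
  bit 2 = 0: r = r^2 mod 47 = 4^2 = 16
  bit 3 = 0: r = r^2 mod 47 = 16^2 = 21
  bit 4 = 0: r = r^2 mod 47 = 21^2 = 18
  -> s = B^a = 18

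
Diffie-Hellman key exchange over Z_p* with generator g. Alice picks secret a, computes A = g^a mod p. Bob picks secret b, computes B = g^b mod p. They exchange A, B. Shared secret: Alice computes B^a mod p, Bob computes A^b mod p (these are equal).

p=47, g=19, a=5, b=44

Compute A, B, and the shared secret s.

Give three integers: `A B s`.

Answer: 45 25 12

Derivation:
A = 19^5 mod 47  (bits of 5 = 101)
  bit 0 = 1: r = r^2 * 19 mod 47 = 1^2 * 19 = 1*19 = 19
  bit 1 = 0: r = r^2 mod 47 = 19^2 = 32
  bit 2 = 1: r = r^2 * 19 mod 47 = 32^2 * 19 = 37*19 = 45
  -> A = 45
B = 19^44 mod 47  (bits of 44 = 101100)
  bit 0 = 1: r = r^2 * 19 mod 47 = 1^2 * 19 = 1*19 = 19
  bit 1 = 0: r = r^2 mod 47 = 19^2 = 32
  bit 2 = 1: r = r^2 * 19 mod 47 = 32^2 * 19 = 37*19 = 45
  bit 3 = 1: r = r^2 * 19 mod 47 = 45^2 * 19 = 4*19 = 29
  bit 4 = 0: r = r^2 mod 47 = 29^2 = 42
  bit 5 = 0: r = r^2 mod 47 = 42^2 = 25
  -> B = 25
s = B^a = 25^5 mod 47  (bits of 5 = 101)
  bit 0 = 1: r = r^2 * 25 mod 47 = 1^2 * 25 = 1*25 = 25
  bit 1 = 0: r = r^2 mod 47 = 25^2 = 14
  bit 2 = 1: r = r^2 * 25 mod 47 = 14^2 * 25 = 8*25 = 12
  -> s = B^a = 12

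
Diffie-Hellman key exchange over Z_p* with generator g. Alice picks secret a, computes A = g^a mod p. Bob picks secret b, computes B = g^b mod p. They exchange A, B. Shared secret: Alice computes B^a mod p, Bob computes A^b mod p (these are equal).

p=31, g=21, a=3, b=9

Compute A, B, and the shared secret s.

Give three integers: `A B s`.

Answer: 23 15 27

Derivation:
A = 21^3 mod 31  (bits of 3 = 11)
  bit 0 = 1: r = r^2 * 21 mod 31 = 1^2 * 21 = 1*21 = 21
  bit 1 = 1: r = r^2 * 21 mod 31 = 21^2 * 21 = 7*21 = 23
  -> A = 23
B = 21^9 mod 31  (bits of 9 = 1001)
  bit 0 = 1: r = r^2 * 21 mod 31 = 1^2 * 21 = 1*21 = 21
  bit 1 = 0: r = r^2 mod 31 = 21^2 = 7
  bit 2 = 0: r = r^2 mod 31 = 7^2 = 18
  bit 3 = 1: r = r^2 * 21 mod 31 = 18^2 * 21 = 14*21 = 15
  -> B = 15
s = B^a = 15^3 mod 31  (bits of 3 = 11)
  bit 0 = 1: r = r^2 * 15 mod 31 = 1^2 * 15 = 1*15 = 15
  bit 1 = 1: r = r^2 * 15 mod 31 = 15^2 * 15 = 8*15 = 27
  -> s = B^a = 27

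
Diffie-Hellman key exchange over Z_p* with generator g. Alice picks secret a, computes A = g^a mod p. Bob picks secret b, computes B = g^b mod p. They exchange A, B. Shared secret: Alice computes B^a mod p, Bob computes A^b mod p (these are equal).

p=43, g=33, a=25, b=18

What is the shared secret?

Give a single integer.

A = 33^25 mod 43  (bits of 25 = 11001)
  bit 0 = 1: r = r^2 * 33 mod 43 = 1^2 * 33 = 1*33 = 33
  bit 1 = 1: r = r^2 * 33 mod 43 = 33^2 * 33 = 14*33 = 32
  bit 2 = 0: r = r^2 mod 43 = 32^2 = 35
  bit 3 = 0: r = r^2 mod 43 = 35^2 = 21
  bit 4 = 1: r = r^2 * 33 mod 43 = 21^2 * 33 = 11*33 = 19
  -> A = 19
B = 33^18 mod 43  (bits of 18 = 10010)
  bit 0 = 1: r = r^2 * 33 mod 43 = 1^2 * 33 = 1*33 = 33
  bit 1 = 0: r = r^2 mod 43 = 33^2 = 14
  bit 2 = 0: r = r^2 mod 43 = 14^2 = 24
  bit 3 = 1: r = r^2 * 33 mod 43 = 24^2 * 33 = 17*33 = 2
  bit 4 = 0: r = r^2 mod 43 = 2^2 = 4
  -> B = 4
s = B^a = 4^25 mod 43  (bits of 25 = 11001)
  bit 0 = 1: r = r^2 * 4 mod 43 = 1^2 * 4 = 1*4 = 4
  bit 1 = 1: r = r^2 * 4 mod 43 = 4^2 * 4 = 16*4 = 21
  bit 2 = 0: r = r^2 mod 43 = 21^2 = 11
  bit 3 = 0: r = r^2 mod 43 = 11^2 = 35
  bit 4 = 1: r = r^2 * 4 mod 43 = 35^2 * 4 = 21*4 = 41
  -> s = B^a = 41

Answer: 41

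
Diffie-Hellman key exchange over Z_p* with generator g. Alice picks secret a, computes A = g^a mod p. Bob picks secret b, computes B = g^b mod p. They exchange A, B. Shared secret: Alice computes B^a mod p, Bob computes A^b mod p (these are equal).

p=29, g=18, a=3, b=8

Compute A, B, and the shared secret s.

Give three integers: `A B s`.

Answer: 3 16 7

Derivation:
A = 18^3 mod 29  (bits of 3 = 11)
  bit 0 = 1: r = r^2 * 18 mod 29 = 1^2 * 18 = 1*18 = 18
  bit 1 = 1: r = r^2 * 18 mod 29 = 18^2 * 18 = 5*18 = 3
  -> A = 3
B = 18^8 mod 29  (bits of 8 = 1000)
  bit 0 = 1: r = r^2 * 18 mod 29 = 1^2 * 18 = 1*18 = 18
  bit 1 = 0: r = r^2 mod 29 = 18^2 = 5
  bit 2 = 0: r = r^2 mod 29 = 5^2 = 25
  bit 3 = 0: r = r^2 mod 29 = 25^2 = 16
  -> B = 16
s = B^a = 16^3 mod 29  (bits of 3 = 11)
  bit 0 = 1: r = r^2 * 16 mod 29 = 1^2 * 16 = 1*16 = 16
  bit 1 = 1: r = r^2 * 16 mod 29 = 16^2 * 16 = 24*16 = 7
  -> s = B^a = 7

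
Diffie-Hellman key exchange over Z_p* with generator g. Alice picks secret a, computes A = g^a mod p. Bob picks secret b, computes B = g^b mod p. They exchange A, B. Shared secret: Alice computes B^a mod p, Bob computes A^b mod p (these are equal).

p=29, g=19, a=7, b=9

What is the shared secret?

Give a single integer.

A = 19^7 mod 29  (bits of 7 = 111)
  bit 0 = 1: r = r^2 * 19 mod 29 = 1^2 * 19 = 1*19 = 19
  bit 1 = 1: r = r^2 * 19 mod 29 = 19^2 * 19 = 13*19 = 15
  bit 2 = 1: r = r^2 * 19 mod 29 = 15^2 * 19 = 22*19 = 12
  -> A = 12
B = 19^9 mod 29  (bits of 9 = 1001)
  bit 0 = 1: r = r^2 * 19 mod 29 = 1^2 * 19 = 1*19 = 19
  bit 1 = 0: r = r^2 mod 29 = 19^2 = 13
  bit 2 = 0: r = r^2 mod 29 = 13^2 = 24
  bit 3 = 1: r = r^2 * 19 mod 29 = 24^2 * 19 = 25*19 = 11
  -> B = 11
s = B^a = 11^7 mod 29  (bits of 7 = 111)
  bit 0 = 1: r = r^2 * 11 mod 29 = 1^2 * 11 = 1*11 = 11
  bit 1 = 1: r = r^2 * 11 mod 29 = 11^2 * 11 = 5*11 = 26
  bit 2 = 1: r = r^2 * 11 mod 29 = 26^2 * 11 = 9*11 = 12
  -> s = B^a = 12

Answer: 12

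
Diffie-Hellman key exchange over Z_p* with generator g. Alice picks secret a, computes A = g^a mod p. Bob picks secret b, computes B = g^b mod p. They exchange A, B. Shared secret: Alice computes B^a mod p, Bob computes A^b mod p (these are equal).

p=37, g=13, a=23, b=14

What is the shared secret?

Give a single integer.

A = 13^23 mod 37  (bits of 23 = 10111)
  bit 0 = 1: r = r^2 * 13 mod 37 = 1^2 * 13 = 1*13 = 13
  bit 1 = 0: r = r^2 mod 37 = 13^2 = 21
  bit 2 = 1: r = r^2 * 13 mod 37 = 21^2 * 13 = 34*13 = 35
  bit 3 = 1: r = r^2 * 13 mod 37 = 35^2 * 13 = 4*13 = 15
  bit 4 = 1: r = r^2 * 13 mod 37 = 15^2 * 13 = 3*13 = 2
  -> A = 2
B = 13^14 mod 37  (bits of 14 = 1110)
  bit 0 = 1: r = r^2 * 13 mod 37 = 1^2 * 13 = 1*13 = 13
  bit 1 = 1: r = r^2 * 13 mod 37 = 13^2 * 13 = 21*13 = 14
  bit 2 = 1: r = r^2 * 13 mod 37 = 14^2 * 13 = 11*13 = 32
  bit 3 = 0: r = r^2 mod 37 = 32^2 = 25
  -> B = 25
s = B^a = 25^23 mod 37  (bits of 23 = 10111)
  bit 0 = 1: r = r^2 * 25 mod 37 = 1^2 * 25 = 1*25 = 25
  bit 1 = 0: r = r^2 mod 37 = 25^2 = 33
  bit 2 = 1: r = r^2 * 25 mod 37 = 33^2 * 25 = 16*25 = 30
  bit 3 = 1: r = r^2 * 25 mod 37 = 30^2 * 25 = 12*25 = 4
  bit 4 = 1: r = r^2 * 25 mod 37 = 4^2 * 25 = 16*25 = 30
  -> s = B^a = 30

Answer: 30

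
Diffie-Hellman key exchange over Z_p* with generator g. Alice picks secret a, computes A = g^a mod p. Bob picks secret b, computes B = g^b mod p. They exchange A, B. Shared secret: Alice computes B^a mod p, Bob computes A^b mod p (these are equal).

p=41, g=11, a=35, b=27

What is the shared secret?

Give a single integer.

A = 11^35 mod 41  (bits of 35 = 100011)
  bit 0 = 1: r = r^2 * 11 mod 41 = 1^2 * 11 = 1*11 = 11
  bit 1 = 0: r = r^2 mod 41 = 11^2 = 39
  bit 2 = 0: r = r^2 mod 41 = 39^2 = 4
  bit 3 = 0: r = r^2 mod 41 = 4^2 = 16
  bit 4 = 1: r = r^2 * 11 mod 41 = 16^2 * 11 = 10*11 = 28
  bit 5 = 1: r = r^2 * 11 mod 41 = 28^2 * 11 = 5*11 = 14
  -> A = 14
B = 11^27 mod 41  (bits of 27 = 11011)
  bit 0 = 1: r = r^2 * 11 mod 41 = 1^2 * 11 = 1*11 = 11
  bit 1 = 1: r = r^2 * 11 mod 41 = 11^2 * 11 = 39*11 = 19
  bit 2 = 0: r = r^2 mod 41 = 19^2 = 33
  bit 3 = 1: r = r^2 * 11 mod 41 = 33^2 * 11 = 23*11 = 7
  bit 4 = 1: r = r^2 * 11 mod 41 = 7^2 * 11 = 8*11 = 6
  -> B = 6
s = B^a = 6^35 mod 41  (bits of 35 = 100011)
  bit 0 = 1: r = r^2 * 6 mod 41 = 1^2 * 6 = 1*6 = 6
  bit 1 = 0: r = r^2 mod 41 = 6^2 = 36
  bit 2 = 0: r = r^2 mod 41 = 36^2 = 25
  bit 3 = 0: r = r^2 mod 41 = 25^2 = 10
  bit 4 = 1: r = r^2 * 6 mod 41 = 10^2 * 6 = 18*6 = 26
  bit 5 = 1: r = r^2 * 6 mod 41 = 26^2 * 6 = 20*6 = 38
  -> s = B^a = 38

Answer: 38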